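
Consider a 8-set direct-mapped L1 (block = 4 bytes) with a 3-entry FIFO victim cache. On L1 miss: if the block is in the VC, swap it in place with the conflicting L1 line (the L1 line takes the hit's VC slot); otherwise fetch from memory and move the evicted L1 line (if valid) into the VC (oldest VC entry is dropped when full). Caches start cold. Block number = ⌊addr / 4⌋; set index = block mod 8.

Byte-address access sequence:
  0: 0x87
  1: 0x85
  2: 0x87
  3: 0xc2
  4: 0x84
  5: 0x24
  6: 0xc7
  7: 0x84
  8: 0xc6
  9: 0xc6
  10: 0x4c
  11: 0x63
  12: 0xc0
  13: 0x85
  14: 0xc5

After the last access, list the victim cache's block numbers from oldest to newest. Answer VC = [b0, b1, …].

  [0] addr=0x87 blk=33 s=1: MISS | VC []
  [1] addr=0x85 blk=33 s=1: L1-HIT | VC []
  [2] addr=0x87 blk=33 s=1: L1-HIT | VC []
  [3] addr=0xc2 blk=48 s=0: MISS | VC []
  [4] addr=0x84 blk=33 s=1: L1-HIT | VC []
  [5] addr=0x24 blk=9 s=1: MISS | VC [33]
  [6] addr=0xc7 blk=49 s=1: MISS | VC [33, 9]
  [7] addr=0x84 blk=33 s=1: VC-HIT | VC [49, 9]
  [8] addr=0xc6 blk=49 s=1: VC-HIT | VC [33, 9]
  [9] addr=0xc6 blk=49 s=1: L1-HIT | VC [33, 9]
  [10] addr=0x4c blk=19 s=3: MISS | VC [33, 9]
  [11] addr=0x63 blk=24 s=0: MISS | VC [33, 9, 48]
  [12] addr=0xc0 blk=48 s=0: VC-HIT | VC [33, 9, 24]
  [13] addr=0x85 blk=33 s=1: VC-HIT | VC [49, 9, 24]
  [14] addr=0xc5 blk=49 s=1: VC-HIT | VC [33, 9, 24]

VC = [33, 9, 24]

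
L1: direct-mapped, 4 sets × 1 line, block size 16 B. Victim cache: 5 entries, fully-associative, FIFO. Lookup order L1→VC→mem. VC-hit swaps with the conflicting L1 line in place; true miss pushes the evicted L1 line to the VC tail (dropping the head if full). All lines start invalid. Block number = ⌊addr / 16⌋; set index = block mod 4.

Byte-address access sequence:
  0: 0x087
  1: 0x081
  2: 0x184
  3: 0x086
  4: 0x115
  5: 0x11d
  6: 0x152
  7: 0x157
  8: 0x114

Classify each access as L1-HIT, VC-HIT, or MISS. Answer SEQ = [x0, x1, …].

#0 0x87→b8/s0 MISS; vc=[]
#1 0x81→b8/s0 L1-HIT; vc=[]
#2 0x184→b24/s0 MISS; vc=[8]
#3 0x86→b8/s0 VC-HIT; vc=[24]
#4 0x115→b17/s1 MISS; vc=[24]
#5 0x11d→b17/s1 L1-HIT; vc=[24]
#6 0x152→b21/s1 MISS; vc=[24,17]
#7 0x157→b21/s1 L1-HIT; vc=[24,17]
#8 0x114→b17/s1 VC-HIT; vc=[24,21]

SEQ = [MISS, L1-HIT, MISS, VC-HIT, MISS, L1-HIT, MISS, L1-HIT, VC-HIT]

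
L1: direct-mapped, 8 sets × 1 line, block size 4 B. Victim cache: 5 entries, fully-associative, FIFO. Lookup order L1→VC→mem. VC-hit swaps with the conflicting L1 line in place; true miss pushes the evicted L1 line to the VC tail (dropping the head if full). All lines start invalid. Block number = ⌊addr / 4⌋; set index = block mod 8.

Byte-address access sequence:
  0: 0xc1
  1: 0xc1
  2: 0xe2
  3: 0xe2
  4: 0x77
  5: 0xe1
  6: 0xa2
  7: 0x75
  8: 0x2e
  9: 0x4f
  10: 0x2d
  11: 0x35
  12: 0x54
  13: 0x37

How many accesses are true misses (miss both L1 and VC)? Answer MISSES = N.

MISSES = 8

0: 0xc1 (blk 48, set 0) → MISS  vc=[]
1: 0xc1 (blk 48, set 0) → L1-HIT  vc=[]
2: 0xe2 (blk 56, set 0) → MISS  vc=[48]
3: 0xe2 (blk 56, set 0) → L1-HIT  vc=[48]
4: 0x77 (blk 29, set 5) → MISS  vc=[48]
5: 0xe1 (blk 56, set 0) → L1-HIT  vc=[48]
6: 0xa2 (blk 40, set 0) → MISS  vc=[48, 56]
7: 0x75 (blk 29, set 5) → L1-HIT  vc=[48, 56]
8: 0x2e (blk 11, set 3) → MISS  vc=[48, 56]
9: 0x4f (blk 19, set 3) → MISS  vc=[48, 56, 11]
10: 0x2d (blk 11, set 3) → VC-HIT  vc=[48, 56, 19]
11: 0x35 (blk 13, set 5) → MISS  vc=[48, 56, 19, 29]
12: 0x54 (blk 21, set 5) → MISS  vc=[48, 56, 19, 29, 13]
13: 0x37 (blk 13, set 5) → VC-HIT  vc=[48, 56, 19, 29, 21]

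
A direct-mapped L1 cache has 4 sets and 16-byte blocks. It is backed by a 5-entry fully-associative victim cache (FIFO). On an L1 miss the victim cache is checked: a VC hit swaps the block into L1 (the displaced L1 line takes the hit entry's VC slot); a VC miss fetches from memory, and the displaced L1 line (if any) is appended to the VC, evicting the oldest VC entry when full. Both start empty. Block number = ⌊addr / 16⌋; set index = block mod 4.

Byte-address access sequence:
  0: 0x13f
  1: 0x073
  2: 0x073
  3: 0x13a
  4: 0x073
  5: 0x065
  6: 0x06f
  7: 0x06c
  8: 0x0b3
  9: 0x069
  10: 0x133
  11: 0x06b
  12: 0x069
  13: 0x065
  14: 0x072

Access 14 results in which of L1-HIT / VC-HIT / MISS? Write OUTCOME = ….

#0 0x13f→b19/s3 MISS; vc=[]
#1 0x73→b7/s3 MISS; vc=[19]
#2 0x73→b7/s3 L1-HIT; vc=[19]
#3 0x13a→b19/s3 VC-HIT; vc=[7]
#4 0x73→b7/s3 VC-HIT; vc=[19]
#5 0x65→b6/s2 MISS; vc=[19]
#6 0x6f→b6/s2 L1-HIT; vc=[19]
#7 0x6c→b6/s2 L1-HIT; vc=[19]
#8 0xb3→b11/s3 MISS; vc=[19,7]
#9 0x69→b6/s2 L1-HIT; vc=[19,7]
#10 0x133→b19/s3 VC-HIT; vc=[11,7]
#11 0x6b→b6/s2 L1-HIT; vc=[11,7]
#12 0x69→b6/s2 L1-HIT; vc=[11,7]
#13 0x65→b6/s2 L1-HIT; vc=[11,7]
#14 0x72→b7/s3 VC-HIT; vc=[11,19]

OUTCOME = VC-HIT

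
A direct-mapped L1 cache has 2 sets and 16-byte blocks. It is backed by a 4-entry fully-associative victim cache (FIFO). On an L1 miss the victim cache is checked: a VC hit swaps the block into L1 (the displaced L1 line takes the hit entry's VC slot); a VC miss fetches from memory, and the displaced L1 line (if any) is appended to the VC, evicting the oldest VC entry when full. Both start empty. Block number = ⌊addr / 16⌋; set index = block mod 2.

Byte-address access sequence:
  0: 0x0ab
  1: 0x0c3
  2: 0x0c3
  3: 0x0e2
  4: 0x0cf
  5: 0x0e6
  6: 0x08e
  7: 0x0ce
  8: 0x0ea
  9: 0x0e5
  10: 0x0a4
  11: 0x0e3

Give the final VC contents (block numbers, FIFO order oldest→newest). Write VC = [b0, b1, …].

VC = [10, 8, 12]

#0 0xab→b10/s0 MISS; vc=[]
#1 0xc3→b12/s0 MISS; vc=[10]
#2 0xc3→b12/s0 L1-HIT; vc=[10]
#3 0xe2→b14/s0 MISS; vc=[10,12]
#4 0xcf→b12/s0 VC-HIT; vc=[10,14]
#5 0xe6→b14/s0 VC-HIT; vc=[10,12]
#6 0x8e→b8/s0 MISS; vc=[10,12,14]
#7 0xce→b12/s0 VC-HIT; vc=[10,8,14]
#8 0xea→b14/s0 VC-HIT; vc=[10,8,12]
#9 0xe5→b14/s0 L1-HIT; vc=[10,8,12]
#10 0xa4→b10/s0 VC-HIT; vc=[14,8,12]
#11 0xe3→b14/s0 VC-HIT; vc=[10,8,12]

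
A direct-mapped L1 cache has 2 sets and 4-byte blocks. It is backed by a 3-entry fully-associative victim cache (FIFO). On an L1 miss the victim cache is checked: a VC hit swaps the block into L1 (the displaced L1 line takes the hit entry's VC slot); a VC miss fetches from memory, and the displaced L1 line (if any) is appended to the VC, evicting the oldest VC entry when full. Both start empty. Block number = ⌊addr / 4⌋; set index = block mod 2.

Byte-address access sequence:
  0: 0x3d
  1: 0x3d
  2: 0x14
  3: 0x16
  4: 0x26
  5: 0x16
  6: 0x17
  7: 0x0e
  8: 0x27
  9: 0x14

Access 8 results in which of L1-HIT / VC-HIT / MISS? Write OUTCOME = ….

#0 0x3d→b15/s1 MISS; vc=[]
#1 0x3d→b15/s1 L1-HIT; vc=[]
#2 0x14→b5/s1 MISS; vc=[15]
#3 0x16→b5/s1 L1-HIT; vc=[15]
#4 0x26→b9/s1 MISS; vc=[15,5]
#5 0x16→b5/s1 VC-HIT; vc=[15,9]
#6 0x17→b5/s1 L1-HIT; vc=[15,9]
#7 0xe→b3/s1 MISS; vc=[15,9,5]
#8 0x27→b9/s1 VC-HIT; vc=[15,3,5]
#9 0x14→b5/s1 VC-HIT; vc=[15,3,9]

OUTCOME = VC-HIT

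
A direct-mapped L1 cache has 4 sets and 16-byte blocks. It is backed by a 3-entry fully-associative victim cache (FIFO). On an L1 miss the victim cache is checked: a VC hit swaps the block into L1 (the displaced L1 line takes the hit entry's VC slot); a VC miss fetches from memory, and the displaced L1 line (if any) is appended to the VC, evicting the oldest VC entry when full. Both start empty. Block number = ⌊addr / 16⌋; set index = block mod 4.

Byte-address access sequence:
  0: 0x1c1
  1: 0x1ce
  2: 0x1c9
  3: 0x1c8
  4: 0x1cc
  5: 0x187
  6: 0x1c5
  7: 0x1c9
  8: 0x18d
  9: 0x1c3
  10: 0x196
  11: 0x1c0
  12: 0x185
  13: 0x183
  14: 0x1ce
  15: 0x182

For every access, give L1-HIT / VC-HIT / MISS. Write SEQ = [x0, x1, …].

  [0] addr=0x1c1 blk=28 s=0: MISS | VC []
  [1] addr=0x1ce blk=28 s=0: L1-HIT | VC []
  [2] addr=0x1c9 blk=28 s=0: L1-HIT | VC []
  [3] addr=0x1c8 blk=28 s=0: L1-HIT | VC []
  [4] addr=0x1cc blk=28 s=0: L1-HIT | VC []
  [5] addr=0x187 blk=24 s=0: MISS | VC [28]
  [6] addr=0x1c5 blk=28 s=0: VC-HIT | VC [24]
  [7] addr=0x1c9 blk=28 s=0: L1-HIT | VC [24]
  [8] addr=0x18d blk=24 s=0: VC-HIT | VC [28]
  [9] addr=0x1c3 blk=28 s=0: VC-HIT | VC [24]
  [10] addr=0x196 blk=25 s=1: MISS | VC [24]
  [11] addr=0x1c0 blk=28 s=0: L1-HIT | VC [24]
  [12] addr=0x185 blk=24 s=0: VC-HIT | VC [28]
  [13] addr=0x183 blk=24 s=0: L1-HIT | VC [28]
  [14] addr=0x1ce blk=28 s=0: VC-HIT | VC [24]
  [15] addr=0x182 blk=24 s=0: VC-HIT | VC [28]

SEQ = [MISS, L1-HIT, L1-HIT, L1-HIT, L1-HIT, MISS, VC-HIT, L1-HIT, VC-HIT, VC-HIT, MISS, L1-HIT, VC-HIT, L1-HIT, VC-HIT, VC-HIT]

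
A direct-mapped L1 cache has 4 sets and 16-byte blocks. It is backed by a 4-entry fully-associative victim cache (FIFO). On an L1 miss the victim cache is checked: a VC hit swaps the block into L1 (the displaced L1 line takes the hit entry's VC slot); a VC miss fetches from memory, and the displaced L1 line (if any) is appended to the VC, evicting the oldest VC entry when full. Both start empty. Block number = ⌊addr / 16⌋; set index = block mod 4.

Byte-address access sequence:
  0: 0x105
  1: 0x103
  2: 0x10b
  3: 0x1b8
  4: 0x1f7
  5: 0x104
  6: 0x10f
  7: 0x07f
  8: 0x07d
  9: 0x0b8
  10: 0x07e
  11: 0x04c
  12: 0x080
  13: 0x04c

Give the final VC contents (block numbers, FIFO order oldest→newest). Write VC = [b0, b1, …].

  [0] addr=0x105 blk=16 s=0: MISS | VC []
  [1] addr=0x103 blk=16 s=0: L1-HIT | VC []
  [2] addr=0x10b blk=16 s=0: L1-HIT | VC []
  [3] addr=0x1b8 blk=27 s=3: MISS | VC []
  [4] addr=0x1f7 blk=31 s=3: MISS | VC [27]
  [5] addr=0x104 blk=16 s=0: L1-HIT | VC [27]
  [6] addr=0x10f blk=16 s=0: L1-HIT | VC [27]
  [7] addr=0x7f blk=7 s=3: MISS | VC [27, 31]
  [8] addr=0x7d blk=7 s=3: L1-HIT | VC [27, 31]
  [9] addr=0xb8 blk=11 s=3: MISS | VC [27, 31, 7]
  [10] addr=0x7e blk=7 s=3: VC-HIT | VC [27, 31, 11]
  [11] addr=0x4c blk=4 s=0: MISS | VC [27, 31, 11, 16]
  [12] addr=0x80 blk=8 s=0: MISS | VC [31, 11, 16, 4]
  [13] addr=0x4c blk=4 s=0: VC-HIT | VC [31, 11, 16, 8]

VC = [31, 11, 16, 8]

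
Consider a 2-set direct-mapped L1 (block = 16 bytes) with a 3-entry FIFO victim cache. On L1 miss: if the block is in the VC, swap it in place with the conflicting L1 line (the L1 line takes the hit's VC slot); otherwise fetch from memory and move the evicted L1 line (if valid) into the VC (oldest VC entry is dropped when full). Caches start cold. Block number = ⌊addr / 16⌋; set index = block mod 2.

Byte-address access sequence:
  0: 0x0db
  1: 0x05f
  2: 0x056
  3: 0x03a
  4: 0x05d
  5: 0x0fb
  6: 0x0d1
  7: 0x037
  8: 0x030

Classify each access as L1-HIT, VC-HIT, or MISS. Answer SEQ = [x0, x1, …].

#0 0xdb→b13/s1 MISS; vc=[]
#1 0x5f→b5/s1 MISS; vc=[13]
#2 0x56→b5/s1 L1-HIT; vc=[13]
#3 0x3a→b3/s1 MISS; vc=[13,5]
#4 0x5d→b5/s1 VC-HIT; vc=[13,3]
#5 0xfb→b15/s1 MISS; vc=[13,3,5]
#6 0xd1→b13/s1 VC-HIT; vc=[15,3,5]
#7 0x37→b3/s1 VC-HIT; vc=[15,13,5]
#8 0x30→b3/s1 L1-HIT; vc=[15,13,5]

SEQ = [MISS, MISS, L1-HIT, MISS, VC-HIT, MISS, VC-HIT, VC-HIT, L1-HIT]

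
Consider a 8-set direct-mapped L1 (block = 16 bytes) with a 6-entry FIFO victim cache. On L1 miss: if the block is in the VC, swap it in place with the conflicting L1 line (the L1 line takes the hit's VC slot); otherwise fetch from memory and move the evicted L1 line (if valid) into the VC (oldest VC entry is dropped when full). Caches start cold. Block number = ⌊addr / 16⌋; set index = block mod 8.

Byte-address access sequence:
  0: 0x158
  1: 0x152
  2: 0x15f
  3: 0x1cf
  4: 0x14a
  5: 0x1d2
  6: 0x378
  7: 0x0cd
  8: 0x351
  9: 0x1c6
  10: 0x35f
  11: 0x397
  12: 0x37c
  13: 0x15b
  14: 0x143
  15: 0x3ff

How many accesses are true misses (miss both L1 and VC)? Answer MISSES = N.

  [0] addr=0x158 blk=21 s=5: MISS | VC []
  [1] addr=0x152 blk=21 s=5: L1-HIT | VC []
  [2] addr=0x15f blk=21 s=5: L1-HIT | VC []
  [3] addr=0x1cf blk=28 s=4: MISS | VC []
  [4] addr=0x14a blk=20 s=4: MISS | VC [28]
  [5] addr=0x1d2 blk=29 s=5: MISS | VC [28, 21]
  [6] addr=0x378 blk=55 s=7: MISS | VC [28, 21]
  [7] addr=0xcd blk=12 s=4: MISS | VC [28, 21, 20]
  [8] addr=0x351 blk=53 s=5: MISS | VC [28, 21, 20, 29]
  [9] addr=0x1c6 blk=28 s=4: VC-HIT | VC [12, 21, 20, 29]
  [10] addr=0x35f blk=53 s=5: L1-HIT | VC [12, 21, 20, 29]
  [11] addr=0x397 blk=57 s=1: MISS | VC [12, 21, 20, 29]
  [12] addr=0x37c blk=55 s=7: L1-HIT | VC [12, 21, 20, 29]
  [13] addr=0x15b blk=21 s=5: VC-HIT | VC [12, 53, 20, 29]
  [14] addr=0x143 blk=20 s=4: VC-HIT | VC [12, 53, 28, 29]
  [15] addr=0x3ff blk=63 s=7: MISS | VC [12, 53, 28, 29, 55]

MISSES = 9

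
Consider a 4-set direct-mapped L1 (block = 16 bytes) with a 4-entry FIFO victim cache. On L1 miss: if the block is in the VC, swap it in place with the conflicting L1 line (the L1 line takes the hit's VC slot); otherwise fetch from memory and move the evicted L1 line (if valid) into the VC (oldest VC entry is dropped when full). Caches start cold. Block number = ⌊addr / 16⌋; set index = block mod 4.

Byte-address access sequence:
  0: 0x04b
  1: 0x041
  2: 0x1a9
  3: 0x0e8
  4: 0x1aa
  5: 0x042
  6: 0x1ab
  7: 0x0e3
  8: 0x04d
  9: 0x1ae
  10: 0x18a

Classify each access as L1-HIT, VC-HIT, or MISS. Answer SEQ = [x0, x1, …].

SEQ = [MISS, L1-HIT, MISS, MISS, VC-HIT, L1-HIT, L1-HIT, VC-HIT, L1-HIT, VC-HIT, MISS]

#0 0x4b→b4/s0 MISS; vc=[]
#1 0x41→b4/s0 L1-HIT; vc=[]
#2 0x1a9→b26/s2 MISS; vc=[]
#3 0xe8→b14/s2 MISS; vc=[26]
#4 0x1aa→b26/s2 VC-HIT; vc=[14]
#5 0x42→b4/s0 L1-HIT; vc=[14]
#6 0x1ab→b26/s2 L1-HIT; vc=[14]
#7 0xe3→b14/s2 VC-HIT; vc=[26]
#8 0x4d→b4/s0 L1-HIT; vc=[26]
#9 0x1ae→b26/s2 VC-HIT; vc=[14]
#10 0x18a→b24/s0 MISS; vc=[14,4]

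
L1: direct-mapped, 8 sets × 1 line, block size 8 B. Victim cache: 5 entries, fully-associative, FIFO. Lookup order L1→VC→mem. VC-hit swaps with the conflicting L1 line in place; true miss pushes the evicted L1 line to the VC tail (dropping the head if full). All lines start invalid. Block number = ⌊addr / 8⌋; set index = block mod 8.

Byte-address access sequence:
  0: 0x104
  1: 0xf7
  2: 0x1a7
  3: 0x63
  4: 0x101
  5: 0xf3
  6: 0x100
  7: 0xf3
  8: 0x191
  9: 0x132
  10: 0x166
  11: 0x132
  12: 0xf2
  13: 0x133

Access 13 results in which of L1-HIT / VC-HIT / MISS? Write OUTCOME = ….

0: 0x104 (blk 32, set 0) → MISS  vc=[]
1: 0xf7 (blk 30, set 6) → MISS  vc=[]
2: 0x1a7 (blk 52, set 4) → MISS  vc=[]
3: 0x63 (blk 12, set 4) → MISS  vc=[52]
4: 0x101 (blk 32, set 0) → L1-HIT  vc=[52]
5: 0xf3 (blk 30, set 6) → L1-HIT  vc=[52]
6: 0x100 (blk 32, set 0) → L1-HIT  vc=[52]
7: 0xf3 (blk 30, set 6) → L1-HIT  vc=[52]
8: 0x191 (blk 50, set 2) → MISS  vc=[52]
9: 0x132 (blk 38, set 6) → MISS  vc=[52, 30]
10: 0x166 (blk 44, set 4) → MISS  vc=[52, 30, 12]
11: 0x132 (blk 38, set 6) → L1-HIT  vc=[52, 30, 12]
12: 0xf2 (blk 30, set 6) → VC-HIT  vc=[52, 38, 12]
13: 0x133 (blk 38, set 6) → VC-HIT  vc=[52, 30, 12]

OUTCOME = VC-HIT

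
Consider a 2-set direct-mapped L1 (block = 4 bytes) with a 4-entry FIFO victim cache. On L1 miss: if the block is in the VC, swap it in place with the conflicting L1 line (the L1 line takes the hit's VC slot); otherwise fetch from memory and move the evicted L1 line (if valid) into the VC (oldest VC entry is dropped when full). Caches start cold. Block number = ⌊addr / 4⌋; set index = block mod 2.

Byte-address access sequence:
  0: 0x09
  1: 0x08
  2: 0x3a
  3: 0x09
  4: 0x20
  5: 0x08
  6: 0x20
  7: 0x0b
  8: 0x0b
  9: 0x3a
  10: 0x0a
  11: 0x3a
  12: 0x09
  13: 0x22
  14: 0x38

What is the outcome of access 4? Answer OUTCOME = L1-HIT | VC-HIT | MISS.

OUTCOME = MISS

  [0] addr=0x9 blk=2 s=0: MISS | VC []
  [1] addr=0x8 blk=2 s=0: L1-HIT | VC []
  [2] addr=0x3a blk=14 s=0: MISS | VC [2]
  [3] addr=0x9 blk=2 s=0: VC-HIT | VC [14]
  [4] addr=0x20 blk=8 s=0: MISS | VC [14, 2]
  [5] addr=0x8 blk=2 s=0: VC-HIT | VC [14, 8]
  [6] addr=0x20 blk=8 s=0: VC-HIT | VC [14, 2]
  [7] addr=0xb blk=2 s=0: VC-HIT | VC [14, 8]
  [8] addr=0xb blk=2 s=0: L1-HIT | VC [14, 8]
  [9] addr=0x3a blk=14 s=0: VC-HIT | VC [2, 8]
  [10] addr=0xa blk=2 s=0: VC-HIT | VC [14, 8]
  [11] addr=0x3a blk=14 s=0: VC-HIT | VC [2, 8]
  [12] addr=0x9 blk=2 s=0: VC-HIT | VC [14, 8]
  [13] addr=0x22 blk=8 s=0: VC-HIT | VC [14, 2]
  [14] addr=0x38 blk=14 s=0: VC-HIT | VC [8, 2]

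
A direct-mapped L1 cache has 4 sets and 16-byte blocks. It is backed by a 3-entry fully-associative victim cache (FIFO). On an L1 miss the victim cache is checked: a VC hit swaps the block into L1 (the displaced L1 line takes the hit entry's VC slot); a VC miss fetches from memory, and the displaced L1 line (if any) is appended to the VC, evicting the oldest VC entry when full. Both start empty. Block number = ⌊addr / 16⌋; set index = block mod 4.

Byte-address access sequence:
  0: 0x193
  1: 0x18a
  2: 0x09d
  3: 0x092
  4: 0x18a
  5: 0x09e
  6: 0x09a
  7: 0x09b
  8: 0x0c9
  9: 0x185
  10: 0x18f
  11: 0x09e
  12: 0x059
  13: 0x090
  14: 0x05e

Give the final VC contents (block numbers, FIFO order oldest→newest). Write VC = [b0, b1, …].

VC = [25, 12, 9]

  [0] addr=0x193 blk=25 s=1: MISS | VC []
  [1] addr=0x18a blk=24 s=0: MISS | VC []
  [2] addr=0x9d blk=9 s=1: MISS | VC [25]
  [3] addr=0x92 blk=9 s=1: L1-HIT | VC [25]
  [4] addr=0x18a blk=24 s=0: L1-HIT | VC [25]
  [5] addr=0x9e blk=9 s=1: L1-HIT | VC [25]
  [6] addr=0x9a blk=9 s=1: L1-HIT | VC [25]
  [7] addr=0x9b blk=9 s=1: L1-HIT | VC [25]
  [8] addr=0xc9 blk=12 s=0: MISS | VC [25, 24]
  [9] addr=0x185 blk=24 s=0: VC-HIT | VC [25, 12]
  [10] addr=0x18f blk=24 s=0: L1-HIT | VC [25, 12]
  [11] addr=0x9e blk=9 s=1: L1-HIT | VC [25, 12]
  [12] addr=0x59 blk=5 s=1: MISS | VC [25, 12, 9]
  [13] addr=0x90 blk=9 s=1: VC-HIT | VC [25, 12, 5]
  [14] addr=0x5e blk=5 s=1: VC-HIT | VC [25, 12, 9]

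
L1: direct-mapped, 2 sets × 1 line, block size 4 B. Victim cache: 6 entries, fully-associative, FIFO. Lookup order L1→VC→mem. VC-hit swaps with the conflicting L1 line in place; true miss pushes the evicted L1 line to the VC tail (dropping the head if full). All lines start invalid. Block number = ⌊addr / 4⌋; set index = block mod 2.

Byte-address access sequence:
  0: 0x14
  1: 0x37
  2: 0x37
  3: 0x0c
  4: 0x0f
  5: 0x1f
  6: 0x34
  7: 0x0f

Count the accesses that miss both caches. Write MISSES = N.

MISSES = 4

0: 0x14 (blk 5, set 1) → MISS  vc=[]
1: 0x37 (blk 13, set 1) → MISS  vc=[5]
2: 0x37 (blk 13, set 1) → L1-HIT  vc=[5]
3: 0xc (blk 3, set 1) → MISS  vc=[5, 13]
4: 0xf (blk 3, set 1) → L1-HIT  vc=[5, 13]
5: 0x1f (blk 7, set 1) → MISS  vc=[5, 13, 3]
6: 0x34 (blk 13, set 1) → VC-HIT  vc=[5, 7, 3]
7: 0xf (blk 3, set 1) → VC-HIT  vc=[5, 7, 13]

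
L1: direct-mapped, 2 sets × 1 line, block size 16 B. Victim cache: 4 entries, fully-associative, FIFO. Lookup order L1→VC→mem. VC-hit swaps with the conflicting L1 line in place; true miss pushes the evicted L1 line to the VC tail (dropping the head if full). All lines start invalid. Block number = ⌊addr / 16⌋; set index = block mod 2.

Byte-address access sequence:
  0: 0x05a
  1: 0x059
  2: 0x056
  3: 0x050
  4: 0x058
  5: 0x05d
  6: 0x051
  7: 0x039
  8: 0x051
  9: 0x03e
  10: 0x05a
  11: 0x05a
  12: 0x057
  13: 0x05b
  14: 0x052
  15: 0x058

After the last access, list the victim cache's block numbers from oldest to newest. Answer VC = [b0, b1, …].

VC = [3]

#0 0x5a→b5/s1 MISS; vc=[]
#1 0x59→b5/s1 L1-HIT; vc=[]
#2 0x56→b5/s1 L1-HIT; vc=[]
#3 0x50→b5/s1 L1-HIT; vc=[]
#4 0x58→b5/s1 L1-HIT; vc=[]
#5 0x5d→b5/s1 L1-HIT; vc=[]
#6 0x51→b5/s1 L1-HIT; vc=[]
#7 0x39→b3/s1 MISS; vc=[5]
#8 0x51→b5/s1 VC-HIT; vc=[3]
#9 0x3e→b3/s1 VC-HIT; vc=[5]
#10 0x5a→b5/s1 VC-HIT; vc=[3]
#11 0x5a→b5/s1 L1-HIT; vc=[3]
#12 0x57→b5/s1 L1-HIT; vc=[3]
#13 0x5b→b5/s1 L1-HIT; vc=[3]
#14 0x52→b5/s1 L1-HIT; vc=[3]
#15 0x58→b5/s1 L1-HIT; vc=[3]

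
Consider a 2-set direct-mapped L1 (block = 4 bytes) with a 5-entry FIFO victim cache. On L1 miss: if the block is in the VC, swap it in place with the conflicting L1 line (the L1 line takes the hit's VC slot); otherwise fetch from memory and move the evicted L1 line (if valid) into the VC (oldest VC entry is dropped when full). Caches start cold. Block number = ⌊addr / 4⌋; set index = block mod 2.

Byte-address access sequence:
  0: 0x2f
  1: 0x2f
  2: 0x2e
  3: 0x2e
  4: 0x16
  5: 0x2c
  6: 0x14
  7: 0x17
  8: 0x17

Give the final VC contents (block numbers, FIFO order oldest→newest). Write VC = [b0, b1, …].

  [0] addr=0x2f blk=11 s=1: MISS | VC []
  [1] addr=0x2f blk=11 s=1: L1-HIT | VC []
  [2] addr=0x2e blk=11 s=1: L1-HIT | VC []
  [3] addr=0x2e blk=11 s=1: L1-HIT | VC []
  [4] addr=0x16 blk=5 s=1: MISS | VC [11]
  [5] addr=0x2c blk=11 s=1: VC-HIT | VC [5]
  [6] addr=0x14 blk=5 s=1: VC-HIT | VC [11]
  [7] addr=0x17 blk=5 s=1: L1-HIT | VC [11]
  [8] addr=0x17 blk=5 s=1: L1-HIT | VC [11]

VC = [11]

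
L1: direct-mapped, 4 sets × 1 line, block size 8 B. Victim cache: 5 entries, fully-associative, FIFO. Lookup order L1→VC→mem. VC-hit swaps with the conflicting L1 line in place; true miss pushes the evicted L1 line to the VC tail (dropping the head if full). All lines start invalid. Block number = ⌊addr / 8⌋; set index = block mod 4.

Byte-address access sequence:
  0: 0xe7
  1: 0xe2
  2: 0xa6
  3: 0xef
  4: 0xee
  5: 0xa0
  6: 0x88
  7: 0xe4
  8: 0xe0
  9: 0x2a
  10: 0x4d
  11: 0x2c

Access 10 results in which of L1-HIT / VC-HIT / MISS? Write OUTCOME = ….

OUTCOME = MISS

#0 0xe7→b28/s0 MISS; vc=[]
#1 0xe2→b28/s0 L1-HIT; vc=[]
#2 0xa6→b20/s0 MISS; vc=[28]
#3 0xef→b29/s1 MISS; vc=[28]
#4 0xee→b29/s1 L1-HIT; vc=[28]
#5 0xa0→b20/s0 L1-HIT; vc=[28]
#6 0x88→b17/s1 MISS; vc=[28,29]
#7 0xe4→b28/s0 VC-HIT; vc=[20,29]
#8 0xe0→b28/s0 L1-HIT; vc=[20,29]
#9 0x2a→b5/s1 MISS; vc=[20,29,17]
#10 0x4d→b9/s1 MISS; vc=[20,29,17,5]
#11 0x2c→b5/s1 VC-HIT; vc=[20,29,17,9]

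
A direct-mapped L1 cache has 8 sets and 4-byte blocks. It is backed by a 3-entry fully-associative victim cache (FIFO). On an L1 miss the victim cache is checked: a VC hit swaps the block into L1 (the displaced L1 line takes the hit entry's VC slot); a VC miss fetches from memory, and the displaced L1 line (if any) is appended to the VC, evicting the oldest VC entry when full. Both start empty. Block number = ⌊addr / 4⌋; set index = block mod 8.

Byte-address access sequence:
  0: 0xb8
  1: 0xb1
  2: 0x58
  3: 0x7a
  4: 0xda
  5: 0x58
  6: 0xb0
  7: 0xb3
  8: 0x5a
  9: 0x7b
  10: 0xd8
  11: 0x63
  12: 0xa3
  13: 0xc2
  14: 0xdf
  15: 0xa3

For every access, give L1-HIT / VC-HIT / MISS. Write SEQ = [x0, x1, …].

SEQ = [MISS, MISS, MISS, MISS, MISS, VC-HIT, L1-HIT, L1-HIT, L1-HIT, VC-HIT, VC-HIT, MISS, MISS, MISS, MISS, VC-HIT]

#0 0xb8→b46/s6 MISS; vc=[]
#1 0xb1→b44/s4 MISS; vc=[]
#2 0x58→b22/s6 MISS; vc=[46]
#3 0x7a→b30/s6 MISS; vc=[46,22]
#4 0xda→b54/s6 MISS; vc=[46,22,30]
#5 0x58→b22/s6 VC-HIT; vc=[46,54,30]
#6 0xb0→b44/s4 L1-HIT; vc=[46,54,30]
#7 0xb3→b44/s4 L1-HIT; vc=[46,54,30]
#8 0x5a→b22/s6 L1-HIT; vc=[46,54,30]
#9 0x7b→b30/s6 VC-HIT; vc=[46,54,22]
#10 0xd8→b54/s6 VC-HIT; vc=[46,30,22]
#11 0x63→b24/s0 MISS; vc=[46,30,22]
#12 0xa3→b40/s0 MISS; vc=[30,22,24]
#13 0xc2→b48/s0 MISS; vc=[22,24,40]
#14 0xdf→b55/s7 MISS; vc=[22,24,40]
#15 0xa3→b40/s0 VC-HIT; vc=[22,24,48]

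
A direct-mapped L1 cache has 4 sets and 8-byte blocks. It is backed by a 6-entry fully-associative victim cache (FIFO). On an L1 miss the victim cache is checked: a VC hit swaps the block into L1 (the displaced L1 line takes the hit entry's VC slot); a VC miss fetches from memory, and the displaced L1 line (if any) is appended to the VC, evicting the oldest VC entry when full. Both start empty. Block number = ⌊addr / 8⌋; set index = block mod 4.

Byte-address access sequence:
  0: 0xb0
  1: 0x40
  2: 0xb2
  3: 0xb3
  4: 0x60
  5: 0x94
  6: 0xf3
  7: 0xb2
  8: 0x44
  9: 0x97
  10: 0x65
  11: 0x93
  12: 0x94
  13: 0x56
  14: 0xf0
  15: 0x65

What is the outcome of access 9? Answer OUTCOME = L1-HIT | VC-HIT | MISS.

#0 0xb0→b22/s2 MISS; vc=[]
#1 0x40→b8/s0 MISS; vc=[]
#2 0xb2→b22/s2 L1-HIT; vc=[]
#3 0xb3→b22/s2 L1-HIT; vc=[]
#4 0x60→b12/s0 MISS; vc=[8]
#5 0x94→b18/s2 MISS; vc=[8,22]
#6 0xf3→b30/s2 MISS; vc=[8,22,18]
#7 0xb2→b22/s2 VC-HIT; vc=[8,30,18]
#8 0x44→b8/s0 VC-HIT; vc=[12,30,18]
#9 0x97→b18/s2 VC-HIT; vc=[12,30,22]
#10 0x65→b12/s0 VC-HIT; vc=[8,30,22]
#11 0x93→b18/s2 L1-HIT; vc=[8,30,22]
#12 0x94→b18/s2 L1-HIT; vc=[8,30,22]
#13 0x56→b10/s2 MISS; vc=[8,30,22,18]
#14 0xf0→b30/s2 VC-HIT; vc=[8,10,22,18]
#15 0x65→b12/s0 L1-HIT; vc=[8,10,22,18]

OUTCOME = VC-HIT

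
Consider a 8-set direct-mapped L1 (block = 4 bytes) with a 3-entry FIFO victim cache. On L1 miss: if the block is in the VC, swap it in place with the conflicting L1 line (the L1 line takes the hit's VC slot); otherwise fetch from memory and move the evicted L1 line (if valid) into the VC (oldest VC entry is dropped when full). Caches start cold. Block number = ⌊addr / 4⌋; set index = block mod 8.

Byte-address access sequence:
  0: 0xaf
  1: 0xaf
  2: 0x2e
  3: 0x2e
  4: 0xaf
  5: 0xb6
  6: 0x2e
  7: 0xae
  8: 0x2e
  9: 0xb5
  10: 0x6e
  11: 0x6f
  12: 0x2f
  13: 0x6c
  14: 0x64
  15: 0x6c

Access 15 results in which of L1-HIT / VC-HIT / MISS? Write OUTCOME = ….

OUTCOME = L1-HIT

0: 0xaf (blk 43, set 3) → MISS  vc=[]
1: 0xaf (blk 43, set 3) → L1-HIT  vc=[]
2: 0x2e (blk 11, set 3) → MISS  vc=[43]
3: 0x2e (blk 11, set 3) → L1-HIT  vc=[43]
4: 0xaf (blk 43, set 3) → VC-HIT  vc=[11]
5: 0xb6 (blk 45, set 5) → MISS  vc=[11]
6: 0x2e (blk 11, set 3) → VC-HIT  vc=[43]
7: 0xae (blk 43, set 3) → VC-HIT  vc=[11]
8: 0x2e (blk 11, set 3) → VC-HIT  vc=[43]
9: 0xb5 (blk 45, set 5) → L1-HIT  vc=[43]
10: 0x6e (blk 27, set 3) → MISS  vc=[43, 11]
11: 0x6f (blk 27, set 3) → L1-HIT  vc=[43, 11]
12: 0x2f (blk 11, set 3) → VC-HIT  vc=[43, 27]
13: 0x6c (blk 27, set 3) → VC-HIT  vc=[43, 11]
14: 0x64 (blk 25, set 1) → MISS  vc=[43, 11]
15: 0x6c (blk 27, set 3) → L1-HIT  vc=[43, 11]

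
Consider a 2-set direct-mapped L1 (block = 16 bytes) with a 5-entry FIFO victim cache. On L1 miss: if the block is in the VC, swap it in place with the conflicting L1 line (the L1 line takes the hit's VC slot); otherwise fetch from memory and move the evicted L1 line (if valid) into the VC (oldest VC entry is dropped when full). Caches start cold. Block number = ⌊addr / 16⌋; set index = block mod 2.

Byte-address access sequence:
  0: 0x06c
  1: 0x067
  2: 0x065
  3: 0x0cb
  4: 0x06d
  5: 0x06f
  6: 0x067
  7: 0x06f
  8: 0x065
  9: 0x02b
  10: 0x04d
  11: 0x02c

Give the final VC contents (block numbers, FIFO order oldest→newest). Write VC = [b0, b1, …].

#0 0x6c→b6/s0 MISS; vc=[]
#1 0x67→b6/s0 L1-HIT; vc=[]
#2 0x65→b6/s0 L1-HIT; vc=[]
#3 0xcb→b12/s0 MISS; vc=[6]
#4 0x6d→b6/s0 VC-HIT; vc=[12]
#5 0x6f→b6/s0 L1-HIT; vc=[12]
#6 0x67→b6/s0 L1-HIT; vc=[12]
#7 0x6f→b6/s0 L1-HIT; vc=[12]
#8 0x65→b6/s0 L1-HIT; vc=[12]
#9 0x2b→b2/s0 MISS; vc=[12,6]
#10 0x4d→b4/s0 MISS; vc=[12,6,2]
#11 0x2c→b2/s0 VC-HIT; vc=[12,6,4]

VC = [12, 6, 4]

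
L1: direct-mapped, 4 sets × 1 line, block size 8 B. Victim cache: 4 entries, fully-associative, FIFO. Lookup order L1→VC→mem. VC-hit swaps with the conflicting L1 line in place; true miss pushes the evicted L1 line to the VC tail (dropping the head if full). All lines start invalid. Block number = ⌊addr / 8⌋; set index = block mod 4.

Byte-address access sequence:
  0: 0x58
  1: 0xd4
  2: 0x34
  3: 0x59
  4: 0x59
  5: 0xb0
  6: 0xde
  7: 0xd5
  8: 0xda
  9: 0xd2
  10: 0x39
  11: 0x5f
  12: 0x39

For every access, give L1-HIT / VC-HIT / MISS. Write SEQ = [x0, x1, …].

SEQ = [MISS, MISS, MISS, L1-HIT, L1-HIT, MISS, MISS, VC-HIT, L1-HIT, L1-HIT, MISS, VC-HIT, VC-HIT]

#0 0x58→b11/s3 MISS; vc=[]
#1 0xd4→b26/s2 MISS; vc=[]
#2 0x34→b6/s2 MISS; vc=[26]
#3 0x59→b11/s3 L1-HIT; vc=[26]
#4 0x59→b11/s3 L1-HIT; vc=[26]
#5 0xb0→b22/s2 MISS; vc=[26,6]
#6 0xde→b27/s3 MISS; vc=[26,6,11]
#7 0xd5→b26/s2 VC-HIT; vc=[22,6,11]
#8 0xda→b27/s3 L1-HIT; vc=[22,6,11]
#9 0xd2→b26/s2 L1-HIT; vc=[22,6,11]
#10 0x39→b7/s3 MISS; vc=[22,6,11,27]
#11 0x5f→b11/s3 VC-HIT; vc=[22,6,7,27]
#12 0x39→b7/s3 VC-HIT; vc=[22,6,11,27]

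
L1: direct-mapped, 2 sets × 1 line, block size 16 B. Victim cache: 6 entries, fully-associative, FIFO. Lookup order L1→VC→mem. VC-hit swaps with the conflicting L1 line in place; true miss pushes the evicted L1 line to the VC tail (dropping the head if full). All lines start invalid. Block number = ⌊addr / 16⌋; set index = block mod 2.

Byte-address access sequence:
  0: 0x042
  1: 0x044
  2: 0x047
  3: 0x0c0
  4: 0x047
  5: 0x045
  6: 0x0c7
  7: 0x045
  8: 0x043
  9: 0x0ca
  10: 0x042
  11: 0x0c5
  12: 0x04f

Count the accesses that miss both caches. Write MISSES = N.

MISSES = 2

0: 0x42 (blk 4, set 0) → MISS  vc=[]
1: 0x44 (blk 4, set 0) → L1-HIT  vc=[]
2: 0x47 (blk 4, set 0) → L1-HIT  vc=[]
3: 0xc0 (blk 12, set 0) → MISS  vc=[4]
4: 0x47 (blk 4, set 0) → VC-HIT  vc=[12]
5: 0x45 (blk 4, set 0) → L1-HIT  vc=[12]
6: 0xc7 (blk 12, set 0) → VC-HIT  vc=[4]
7: 0x45 (blk 4, set 0) → VC-HIT  vc=[12]
8: 0x43 (blk 4, set 0) → L1-HIT  vc=[12]
9: 0xca (blk 12, set 0) → VC-HIT  vc=[4]
10: 0x42 (blk 4, set 0) → VC-HIT  vc=[12]
11: 0xc5 (blk 12, set 0) → VC-HIT  vc=[4]
12: 0x4f (blk 4, set 0) → VC-HIT  vc=[12]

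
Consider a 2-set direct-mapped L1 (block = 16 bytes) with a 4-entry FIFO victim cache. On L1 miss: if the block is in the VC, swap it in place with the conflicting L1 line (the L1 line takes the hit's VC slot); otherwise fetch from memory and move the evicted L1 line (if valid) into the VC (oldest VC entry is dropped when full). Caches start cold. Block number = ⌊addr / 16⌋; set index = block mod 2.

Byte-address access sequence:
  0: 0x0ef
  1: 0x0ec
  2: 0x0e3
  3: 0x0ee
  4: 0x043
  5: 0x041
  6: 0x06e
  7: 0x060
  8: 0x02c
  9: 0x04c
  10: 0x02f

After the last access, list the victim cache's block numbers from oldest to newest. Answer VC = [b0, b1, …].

VC = [14, 4, 6]

#0 0xef→b14/s0 MISS; vc=[]
#1 0xec→b14/s0 L1-HIT; vc=[]
#2 0xe3→b14/s0 L1-HIT; vc=[]
#3 0xee→b14/s0 L1-HIT; vc=[]
#4 0x43→b4/s0 MISS; vc=[14]
#5 0x41→b4/s0 L1-HIT; vc=[14]
#6 0x6e→b6/s0 MISS; vc=[14,4]
#7 0x60→b6/s0 L1-HIT; vc=[14,4]
#8 0x2c→b2/s0 MISS; vc=[14,4,6]
#9 0x4c→b4/s0 VC-HIT; vc=[14,2,6]
#10 0x2f→b2/s0 VC-HIT; vc=[14,4,6]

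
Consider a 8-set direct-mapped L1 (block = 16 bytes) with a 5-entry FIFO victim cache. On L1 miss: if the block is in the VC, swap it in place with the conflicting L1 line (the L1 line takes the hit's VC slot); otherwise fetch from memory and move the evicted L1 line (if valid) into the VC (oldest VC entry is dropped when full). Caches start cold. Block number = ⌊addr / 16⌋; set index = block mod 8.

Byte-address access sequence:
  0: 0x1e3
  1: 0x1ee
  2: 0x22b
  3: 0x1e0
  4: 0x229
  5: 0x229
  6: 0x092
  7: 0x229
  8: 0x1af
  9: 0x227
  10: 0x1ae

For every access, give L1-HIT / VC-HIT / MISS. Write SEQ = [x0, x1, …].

#0 0x1e3→b30/s6 MISS; vc=[]
#1 0x1ee→b30/s6 L1-HIT; vc=[]
#2 0x22b→b34/s2 MISS; vc=[]
#3 0x1e0→b30/s6 L1-HIT; vc=[]
#4 0x229→b34/s2 L1-HIT; vc=[]
#5 0x229→b34/s2 L1-HIT; vc=[]
#6 0x92→b9/s1 MISS; vc=[]
#7 0x229→b34/s2 L1-HIT; vc=[]
#8 0x1af→b26/s2 MISS; vc=[34]
#9 0x227→b34/s2 VC-HIT; vc=[26]
#10 0x1ae→b26/s2 VC-HIT; vc=[34]

SEQ = [MISS, L1-HIT, MISS, L1-HIT, L1-HIT, L1-HIT, MISS, L1-HIT, MISS, VC-HIT, VC-HIT]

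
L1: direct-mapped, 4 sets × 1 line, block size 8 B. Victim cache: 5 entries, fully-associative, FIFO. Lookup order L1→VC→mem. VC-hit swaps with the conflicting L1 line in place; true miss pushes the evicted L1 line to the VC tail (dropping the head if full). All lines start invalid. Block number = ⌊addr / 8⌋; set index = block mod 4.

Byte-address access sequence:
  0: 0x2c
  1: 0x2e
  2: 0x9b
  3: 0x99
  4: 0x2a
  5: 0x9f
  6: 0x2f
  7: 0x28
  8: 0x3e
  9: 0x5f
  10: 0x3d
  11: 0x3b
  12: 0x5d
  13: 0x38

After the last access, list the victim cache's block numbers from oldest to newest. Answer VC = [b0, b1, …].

  [0] addr=0x2c blk=5 s=1: MISS | VC []
  [1] addr=0x2e blk=5 s=1: L1-HIT | VC []
  [2] addr=0x9b blk=19 s=3: MISS | VC []
  [3] addr=0x99 blk=19 s=3: L1-HIT | VC []
  [4] addr=0x2a blk=5 s=1: L1-HIT | VC []
  [5] addr=0x9f blk=19 s=3: L1-HIT | VC []
  [6] addr=0x2f blk=5 s=1: L1-HIT | VC []
  [7] addr=0x28 blk=5 s=1: L1-HIT | VC []
  [8] addr=0x3e blk=7 s=3: MISS | VC [19]
  [9] addr=0x5f blk=11 s=3: MISS | VC [19, 7]
  [10] addr=0x3d blk=7 s=3: VC-HIT | VC [19, 11]
  [11] addr=0x3b blk=7 s=3: L1-HIT | VC [19, 11]
  [12] addr=0x5d blk=11 s=3: VC-HIT | VC [19, 7]
  [13] addr=0x38 blk=7 s=3: VC-HIT | VC [19, 11]

VC = [19, 11]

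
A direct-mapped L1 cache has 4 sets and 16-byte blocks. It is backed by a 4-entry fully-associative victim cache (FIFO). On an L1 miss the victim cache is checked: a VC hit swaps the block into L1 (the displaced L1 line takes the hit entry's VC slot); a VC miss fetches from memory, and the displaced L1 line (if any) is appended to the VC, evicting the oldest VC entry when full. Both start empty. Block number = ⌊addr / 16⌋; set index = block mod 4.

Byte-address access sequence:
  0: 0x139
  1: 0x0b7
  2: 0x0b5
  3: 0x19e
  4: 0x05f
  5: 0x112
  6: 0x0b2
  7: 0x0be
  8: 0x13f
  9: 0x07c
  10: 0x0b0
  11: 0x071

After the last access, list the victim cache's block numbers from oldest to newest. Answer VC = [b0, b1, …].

0: 0x139 (blk 19, set 3) → MISS  vc=[]
1: 0xb7 (blk 11, set 3) → MISS  vc=[19]
2: 0xb5 (blk 11, set 3) → L1-HIT  vc=[19]
3: 0x19e (blk 25, set 1) → MISS  vc=[19]
4: 0x5f (blk 5, set 1) → MISS  vc=[19, 25]
5: 0x112 (blk 17, set 1) → MISS  vc=[19, 25, 5]
6: 0xb2 (blk 11, set 3) → L1-HIT  vc=[19, 25, 5]
7: 0xbe (blk 11, set 3) → L1-HIT  vc=[19, 25, 5]
8: 0x13f (blk 19, set 3) → VC-HIT  vc=[11, 25, 5]
9: 0x7c (blk 7, set 3) → MISS  vc=[11, 25, 5, 19]
10: 0xb0 (blk 11, set 3) → VC-HIT  vc=[7, 25, 5, 19]
11: 0x71 (blk 7, set 3) → VC-HIT  vc=[11, 25, 5, 19]

VC = [11, 25, 5, 19]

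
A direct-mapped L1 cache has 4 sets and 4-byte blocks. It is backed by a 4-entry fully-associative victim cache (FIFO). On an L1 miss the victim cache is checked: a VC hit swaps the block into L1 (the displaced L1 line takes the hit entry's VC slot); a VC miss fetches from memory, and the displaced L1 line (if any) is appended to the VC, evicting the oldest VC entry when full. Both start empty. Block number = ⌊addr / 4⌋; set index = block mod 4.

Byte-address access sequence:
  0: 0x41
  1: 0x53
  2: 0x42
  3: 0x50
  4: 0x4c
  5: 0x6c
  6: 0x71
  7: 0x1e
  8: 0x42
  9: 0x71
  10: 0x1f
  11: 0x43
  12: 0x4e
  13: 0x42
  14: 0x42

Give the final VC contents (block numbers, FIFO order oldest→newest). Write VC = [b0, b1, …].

  [0] addr=0x41 blk=16 s=0: MISS | VC []
  [1] addr=0x53 blk=20 s=0: MISS | VC [16]
  [2] addr=0x42 blk=16 s=0: VC-HIT | VC [20]
  [3] addr=0x50 blk=20 s=0: VC-HIT | VC [16]
  [4] addr=0x4c blk=19 s=3: MISS | VC [16]
  [5] addr=0x6c blk=27 s=3: MISS | VC [16, 19]
  [6] addr=0x71 blk=28 s=0: MISS | VC [16, 19, 20]
  [7] addr=0x1e blk=7 s=3: MISS | VC [16, 19, 20, 27]
  [8] addr=0x42 blk=16 s=0: VC-HIT | VC [28, 19, 20, 27]
  [9] addr=0x71 blk=28 s=0: VC-HIT | VC [16, 19, 20, 27]
  [10] addr=0x1f blk=7 s=3: L1-HIT | VC [16, 19, 20, 27]
  [11] addr=0x43 blk=16 s=0: VC-HIT | VC [28, 19, 20, 27]
  [12] addr=0x4e blk=19 s=3: VC-HIT | VC [28, 7, 20, 27]
  [13] addr=0x42 blk=16 s=0: L1-HIT | VC [28, 7, 20, 27]
  [14] addr=0x42 blk=16 s=0: L1-HIT | VC [28, 7, 20, 27]

VC = [28, 7, 20, 27]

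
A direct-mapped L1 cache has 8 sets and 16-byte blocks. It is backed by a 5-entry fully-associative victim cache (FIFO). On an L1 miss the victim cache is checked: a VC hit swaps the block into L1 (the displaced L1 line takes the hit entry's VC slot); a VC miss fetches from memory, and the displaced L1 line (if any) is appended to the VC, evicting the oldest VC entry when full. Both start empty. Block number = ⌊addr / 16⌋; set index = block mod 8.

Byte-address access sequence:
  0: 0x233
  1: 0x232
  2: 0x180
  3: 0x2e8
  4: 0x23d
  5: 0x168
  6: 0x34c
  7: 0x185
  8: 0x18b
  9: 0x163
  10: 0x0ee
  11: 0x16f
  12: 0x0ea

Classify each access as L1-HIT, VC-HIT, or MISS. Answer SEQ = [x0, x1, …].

SEQ = [MISS, L1-HIT, MISS, MISS, L1-HIT, MISS, MISS, L1-HIT, L1-HIT, L1-HIT, MISS, VC-HIT, VC-HIT]

#0 0x233→b35/s3 MISS; vc=[]
#1 0x232→b35/s3 L1-HIT; vc=[]
#2 0x180→b24/s0 MISS; vc=[]
#3 0x2e8→b46/s6 MISS; vc=[]
#4 0x23d→b35/s3 L1-HIT; vc=[]
#5 0x168→b22/s6 MISS; vc=[46]
#6 0x34c→b52/s4 MISS; vc=[46]
#7 0x185→b24/s0 L1-HIT; vc=[46]
#8 0x18b→b24/s0 L1-HIT; vc=[46]
#9 0x163→b22/s6 L1-HIT; vc=[46]
#10 0xee→b14/s6 MISS; vc=[46,22]
#11 0x16f→b22/s6 VC-HIT; vc=[46,14]
#12 0xea→b14/s6 VC-HIT; vc=[46,22]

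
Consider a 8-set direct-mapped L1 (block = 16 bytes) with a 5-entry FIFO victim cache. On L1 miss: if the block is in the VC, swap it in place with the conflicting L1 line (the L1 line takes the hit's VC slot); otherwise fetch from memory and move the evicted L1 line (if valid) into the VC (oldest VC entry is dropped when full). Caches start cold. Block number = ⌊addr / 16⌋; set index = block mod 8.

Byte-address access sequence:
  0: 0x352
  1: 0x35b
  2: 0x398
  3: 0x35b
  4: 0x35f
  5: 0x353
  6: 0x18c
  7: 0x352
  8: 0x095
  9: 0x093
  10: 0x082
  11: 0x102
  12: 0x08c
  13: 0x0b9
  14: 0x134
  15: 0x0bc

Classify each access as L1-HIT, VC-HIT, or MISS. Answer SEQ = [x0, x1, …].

SEQ = [MISS, L1-HIT, MISS, L1-HIT, L1-HIT, L1-HIT, MISS, L1-HIT, MISS, L1-HIT, MISS, MISS, VC-HIT, MISS, MISS, VC-HIT]

  [0] addr=0x352 blk=53 s=5: MISS | VC []
  [1] addr=0x35b blk=53 s=5: L1-HIT | VC []
  [2] addr=0x398 blk=57 s=1: MISS | VC []
  [3] addr=0x35b blk=53 s=5: L1-HIT | VC []
  [4] addr=0x35f blk=53 s=5: L1-HIT | VC []
  [5] addr=0x353 blk=53 s=5: L1-HIT | VC []
  [6] addr=0x18c blk=24 s=0: MISS | VC []
  [7] addr=0x352 blk=53 s=5: L1-HIT | VC []
  [8] addr=0x95 blk=9 s=1: MISS | VC [57]
  [9] addr=0x93 blk=9 s=1: L1-HIT | VC [57]
  [10] addr=0x82 blk=8 s=0: MISS | VC [57, 24]
  [11] addr=0x102 blk=16 s=0: MISS | VC [57, 24, 8]
  [12] addr=0x8c blk=8 s=0: VC-HIT | VC [57, 24, 16]
  [13] addr=0xb9 blk=11 s=3: MISS | VC [57, 24, 16]
  [14] addr=0x134 blk=19 s=3: MISS | VC [57, 24, 16, 11]
  [15] addr=0xbc blk=11 s=3: VC-HIT | VC [57, 24, 16, 19]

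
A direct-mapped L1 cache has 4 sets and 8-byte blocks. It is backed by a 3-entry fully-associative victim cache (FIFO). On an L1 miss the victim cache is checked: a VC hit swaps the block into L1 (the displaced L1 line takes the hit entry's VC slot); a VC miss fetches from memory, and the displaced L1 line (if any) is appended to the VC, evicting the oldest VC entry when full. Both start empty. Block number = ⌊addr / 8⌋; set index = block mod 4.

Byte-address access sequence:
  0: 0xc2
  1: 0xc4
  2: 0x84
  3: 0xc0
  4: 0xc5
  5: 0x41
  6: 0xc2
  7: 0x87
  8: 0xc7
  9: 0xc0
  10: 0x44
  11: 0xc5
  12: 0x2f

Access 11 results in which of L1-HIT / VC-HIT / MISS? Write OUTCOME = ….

OUTCOME = VC-HIT

0: 0xc2 (blk 24, set 0) → MISS  vc=[]
1: 0xc4 (blk 24, set 0) → L1-HIT  vc=[]
2: 0x84 (blk 16, set 0) → MISS  vc=[24]
3: 0xc0 (blk 24, set 0) → VC-HIT  vc=[16]
4: 0xc5 (blk 24, set 0) → L1-HIT  vc=[16]
5: 0x41 (blk 8, set 0) → MISS  vc=[16, 24]
6: 0xc2 (blk 24, set 0) → VC-HIT  vc=[16, 8]
7: 0x87 (blk 16, set 0) → VC-HIT  vc=[24, 8]
8: 0xc7 (blk 24, set 0) → VC-HIT  vc=[16, 8]
9: 0xc0 (blk 24, set 0) → L1-HIT  vc=[16, 8]
10: 0x44 (blk 8, set 0) → VC-HIT  vc=[16, 24]
11: 0xc5 (blk 24, set 0) → VC-HIT  vc=[16, 8]
12: 0x2f (blk 5, set 1) → MISS  vc=[16, 8]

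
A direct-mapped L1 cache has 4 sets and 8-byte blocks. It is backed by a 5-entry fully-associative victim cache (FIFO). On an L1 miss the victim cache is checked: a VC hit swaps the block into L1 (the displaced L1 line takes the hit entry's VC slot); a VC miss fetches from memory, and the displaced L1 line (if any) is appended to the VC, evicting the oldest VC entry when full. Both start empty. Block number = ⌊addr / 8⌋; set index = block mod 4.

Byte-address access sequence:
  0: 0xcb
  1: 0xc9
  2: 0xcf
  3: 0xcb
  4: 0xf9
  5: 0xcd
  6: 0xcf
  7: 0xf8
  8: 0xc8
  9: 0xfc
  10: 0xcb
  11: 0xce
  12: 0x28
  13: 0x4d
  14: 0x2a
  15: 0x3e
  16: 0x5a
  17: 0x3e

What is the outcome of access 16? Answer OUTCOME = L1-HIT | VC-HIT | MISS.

#0 0xcb→b25/s1 MISS; vc=[]
#1 0xc9→b25/s1 L1-HIT; vc=[]
#2 0xcf→b25/s1 L1-HIT; vc=[]
#3 0xcb→b25/s1 L1-HIT; vc=[]
#4 0xf9→b31/s3 MISS; vc=[]
#5 0xcd→b25/s1 L1-HIT; vc=[]
#6 0xcf→b25/s1 L1-HIT; vc=[]
#7 0xf8→b31/s3 L1-HIT; vc=[]
#8 0xc8→b25/s1 L1-HIT; vc=[]
#9 0xfc→b31/s3 L1-HIT; vc=[]
#10 0xcb→b25/s1 L1-HIT; vc=[]
#11 0xce→b25/s1 L1-HIT; vc=[]
#12 0x28→b5/s1 MISS; vc=[25]
#13 0x4d→b9/s1 MISS; vc=[25,5]
#14 0x2a→b5/s1 VC-HIT; vc=[25,9]
#15 0x3e→b7/s3 MISS; vc=[25,9,31]
#16 0x5a→b11/s3 MISS; vc=[25,9,31,7]
#17 0x3e→b7/s3 VC-HIT; vc=[25,9,31,11]

OUTCOME = MISS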